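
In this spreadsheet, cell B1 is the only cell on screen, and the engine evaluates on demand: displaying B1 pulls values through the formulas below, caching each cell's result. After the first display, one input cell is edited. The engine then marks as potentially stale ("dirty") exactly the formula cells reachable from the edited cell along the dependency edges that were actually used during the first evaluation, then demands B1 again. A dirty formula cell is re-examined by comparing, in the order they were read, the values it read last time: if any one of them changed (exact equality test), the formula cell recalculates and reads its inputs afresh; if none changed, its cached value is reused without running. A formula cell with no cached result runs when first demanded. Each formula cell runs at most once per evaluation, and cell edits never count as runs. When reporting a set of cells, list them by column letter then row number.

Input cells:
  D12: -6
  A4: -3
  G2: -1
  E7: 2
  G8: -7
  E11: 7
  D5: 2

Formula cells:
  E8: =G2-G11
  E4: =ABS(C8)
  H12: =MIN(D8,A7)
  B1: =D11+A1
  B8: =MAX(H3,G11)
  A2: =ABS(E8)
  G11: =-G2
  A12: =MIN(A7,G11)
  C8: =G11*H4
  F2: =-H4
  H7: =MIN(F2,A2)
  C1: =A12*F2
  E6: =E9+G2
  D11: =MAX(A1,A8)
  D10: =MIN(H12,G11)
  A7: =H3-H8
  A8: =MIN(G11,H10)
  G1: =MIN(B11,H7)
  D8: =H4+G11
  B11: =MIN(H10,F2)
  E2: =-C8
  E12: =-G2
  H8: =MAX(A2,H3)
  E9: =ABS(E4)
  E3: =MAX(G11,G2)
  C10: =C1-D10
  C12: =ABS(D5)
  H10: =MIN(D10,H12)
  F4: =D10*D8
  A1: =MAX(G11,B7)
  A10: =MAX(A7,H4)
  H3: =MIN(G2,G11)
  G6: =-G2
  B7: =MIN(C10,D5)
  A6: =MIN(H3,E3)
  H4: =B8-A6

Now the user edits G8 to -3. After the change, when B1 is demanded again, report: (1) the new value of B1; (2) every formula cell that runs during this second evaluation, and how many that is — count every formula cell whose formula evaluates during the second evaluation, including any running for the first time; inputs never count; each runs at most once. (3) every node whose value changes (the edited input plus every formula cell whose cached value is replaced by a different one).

Initial pass — values computed on the first demand:
  G11 = -(-1) = 1
  E3 = MAX(1, -1) = 1
  E8 = -1 - 1 = -2
  A2 = ABS(-2) = 2
  H3 = MIN(-1, 1) = -1
  A6 = MIN(-1, 1) = -1
  B8 = MAX(-1, 1) = 1
  H4 = 1 - -1 = 2
  D8 = 2 + 1 = 3
  F2 = -(2) = -2
  H8 = MAX(2, -1) = 2
  A7 = -1 - 2 = -3
  A12 = MIN(-3, 1) = -3
  C1 = -3 * -2 = 6
  H12 = MIN(3, -3) = -3
  D10 = MIN(-3, 1) = -3
  C10 = 6 - -3 = 9
  B7 = MIN(9, 2) = 2
  A1 = MAX(1, 2) = 2
  H10 = MIN(-3, -3) = -3
  A8 = MIN(1, -3) = -3
  D11 = MAX(2, -3) = 2
  B1 = 2 + 2 = 4

Second demand — change propagation:
  no demanded computation ever read G8, so the edit dirties nothing and nothing runs.

The important point: nothing the output needs ever reads G8, so the edit is invisible to it.

B1 now evaluates to 4.
Run set: none (0 run).
Changed values: G8.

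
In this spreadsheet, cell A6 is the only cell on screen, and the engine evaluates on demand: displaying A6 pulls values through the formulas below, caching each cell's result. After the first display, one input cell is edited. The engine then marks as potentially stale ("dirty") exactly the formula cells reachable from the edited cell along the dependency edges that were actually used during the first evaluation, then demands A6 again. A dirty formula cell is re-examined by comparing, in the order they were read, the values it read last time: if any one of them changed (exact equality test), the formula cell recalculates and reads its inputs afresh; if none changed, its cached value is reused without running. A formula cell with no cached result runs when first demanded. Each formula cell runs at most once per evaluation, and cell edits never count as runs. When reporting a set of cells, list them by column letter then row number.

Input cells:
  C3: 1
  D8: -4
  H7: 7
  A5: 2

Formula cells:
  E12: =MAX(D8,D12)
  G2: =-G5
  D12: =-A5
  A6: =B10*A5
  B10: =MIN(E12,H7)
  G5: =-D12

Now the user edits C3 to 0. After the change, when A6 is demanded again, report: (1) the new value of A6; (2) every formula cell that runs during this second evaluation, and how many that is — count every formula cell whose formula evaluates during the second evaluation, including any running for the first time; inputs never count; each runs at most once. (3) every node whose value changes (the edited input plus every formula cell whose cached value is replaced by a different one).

A6 now evaluates to -4.
Run set: none (0 run).
Changed values: C3.
The important point: nothing the output needs ever reads C3, so the edit is invisible to it.

Initial pass — values computed on the first demand:
  D12 = -(2) = -2
  E12 = MAX(-4, -2) = -2
  B10 = MIN(-2, 7) = -2
  A6 = -2 * 2 = -4

Second demand — change propagation:
  no demanded computation ever read C3, so the edit dirties nothing and nothing runs.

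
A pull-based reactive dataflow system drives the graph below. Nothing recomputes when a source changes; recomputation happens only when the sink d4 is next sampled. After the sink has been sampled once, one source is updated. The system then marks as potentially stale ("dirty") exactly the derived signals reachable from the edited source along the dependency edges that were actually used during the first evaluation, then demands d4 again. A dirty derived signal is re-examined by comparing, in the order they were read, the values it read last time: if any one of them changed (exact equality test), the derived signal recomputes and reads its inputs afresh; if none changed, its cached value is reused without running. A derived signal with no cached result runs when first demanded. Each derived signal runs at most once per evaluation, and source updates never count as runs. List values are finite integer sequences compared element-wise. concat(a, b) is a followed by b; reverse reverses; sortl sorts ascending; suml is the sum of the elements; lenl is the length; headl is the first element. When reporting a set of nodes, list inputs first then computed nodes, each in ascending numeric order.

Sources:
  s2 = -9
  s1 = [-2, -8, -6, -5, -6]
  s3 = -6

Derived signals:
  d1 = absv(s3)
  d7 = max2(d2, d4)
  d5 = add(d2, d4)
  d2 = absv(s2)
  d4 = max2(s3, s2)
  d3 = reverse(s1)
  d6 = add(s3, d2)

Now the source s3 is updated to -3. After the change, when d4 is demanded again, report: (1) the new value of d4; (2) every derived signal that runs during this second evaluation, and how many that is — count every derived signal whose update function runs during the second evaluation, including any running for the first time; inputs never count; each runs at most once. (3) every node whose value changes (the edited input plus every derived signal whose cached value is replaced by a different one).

New value of d4: -3.
Derived signals that run: d4 — 1 in total.
Values that change: s3, d4.

First evaluation (everything demanded from the output):
  d4 = max2(-6, -9) = -6

Propagation after the edit:
  d4: runs — s3 -6->-3; result -3.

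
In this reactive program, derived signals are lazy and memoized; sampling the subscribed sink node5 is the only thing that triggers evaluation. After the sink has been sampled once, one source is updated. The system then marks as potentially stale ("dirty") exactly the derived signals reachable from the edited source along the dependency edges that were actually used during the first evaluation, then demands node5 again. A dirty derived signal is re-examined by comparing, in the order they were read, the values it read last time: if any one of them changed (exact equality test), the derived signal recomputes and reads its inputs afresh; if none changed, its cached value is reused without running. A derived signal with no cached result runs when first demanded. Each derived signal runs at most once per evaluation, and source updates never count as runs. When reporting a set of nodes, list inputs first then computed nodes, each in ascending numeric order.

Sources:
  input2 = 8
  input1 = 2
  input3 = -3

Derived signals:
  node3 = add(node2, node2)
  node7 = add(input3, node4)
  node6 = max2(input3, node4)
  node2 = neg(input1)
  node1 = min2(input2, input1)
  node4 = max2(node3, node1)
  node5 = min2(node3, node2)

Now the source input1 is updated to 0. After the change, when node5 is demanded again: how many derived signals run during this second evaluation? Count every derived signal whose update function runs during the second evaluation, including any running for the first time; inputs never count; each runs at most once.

3 derived signals run: node2, node3, node5.

First demand of the output computes:
  node2 = neg(2) = -2
  node3 = add(-2, -2) = -4
  node5 = min2(-4, -2) = -4

After the edit, cleaning proceeds:
  node2: a read changed (input1 2->0) — executes, giving 0.
  node3: a read changed (node2 -2->0; node2 -2->0) — executes, giving 0.
  node5: a read changed (node3 -4->0; node2 -2->0) — executes, giving 0.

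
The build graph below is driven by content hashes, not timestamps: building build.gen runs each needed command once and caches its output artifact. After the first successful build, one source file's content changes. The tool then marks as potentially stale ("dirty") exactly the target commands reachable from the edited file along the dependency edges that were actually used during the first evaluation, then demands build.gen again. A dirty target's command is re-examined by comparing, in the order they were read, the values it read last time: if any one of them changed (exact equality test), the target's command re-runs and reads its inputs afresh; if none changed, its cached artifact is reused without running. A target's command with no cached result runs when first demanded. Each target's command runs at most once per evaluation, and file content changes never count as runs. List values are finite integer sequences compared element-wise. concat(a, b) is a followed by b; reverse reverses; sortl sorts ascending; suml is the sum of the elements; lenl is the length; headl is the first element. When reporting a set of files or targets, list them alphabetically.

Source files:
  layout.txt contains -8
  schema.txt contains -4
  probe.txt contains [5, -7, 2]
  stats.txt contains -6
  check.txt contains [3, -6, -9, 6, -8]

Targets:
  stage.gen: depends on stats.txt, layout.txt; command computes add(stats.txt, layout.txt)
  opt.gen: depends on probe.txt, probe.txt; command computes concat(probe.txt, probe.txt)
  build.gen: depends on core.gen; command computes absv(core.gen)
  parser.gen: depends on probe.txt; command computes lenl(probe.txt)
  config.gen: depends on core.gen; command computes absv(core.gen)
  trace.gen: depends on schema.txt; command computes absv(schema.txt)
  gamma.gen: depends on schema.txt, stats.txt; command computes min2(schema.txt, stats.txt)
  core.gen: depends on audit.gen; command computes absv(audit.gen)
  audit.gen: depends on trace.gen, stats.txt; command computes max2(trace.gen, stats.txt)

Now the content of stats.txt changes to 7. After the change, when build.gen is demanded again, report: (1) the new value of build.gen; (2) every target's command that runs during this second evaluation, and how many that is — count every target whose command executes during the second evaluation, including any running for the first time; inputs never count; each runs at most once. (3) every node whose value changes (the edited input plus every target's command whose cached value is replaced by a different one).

build.gen now evaluates to 7.
Run set: audit.gen, build.gen, core.gen (3 run).
Changed values: audit.gen, build.gen, core.gen, stats.txt.

Initial pass — values computed on the first demand:
  trace.gen = absv(-4) = 4
  audit.gen = max2(4, -6) = 4
  core.gen = absv(4) = 4
  build.gen = absv(4) = 4

Second demand — change propagation:
  audit.gen: re-runs because stats.txt -6->7; new result 7.
  core.gen: re-runs because audit.gen 4->7; new result 7.
  build.gen: re-runs because core.gen 4->7; new result 7.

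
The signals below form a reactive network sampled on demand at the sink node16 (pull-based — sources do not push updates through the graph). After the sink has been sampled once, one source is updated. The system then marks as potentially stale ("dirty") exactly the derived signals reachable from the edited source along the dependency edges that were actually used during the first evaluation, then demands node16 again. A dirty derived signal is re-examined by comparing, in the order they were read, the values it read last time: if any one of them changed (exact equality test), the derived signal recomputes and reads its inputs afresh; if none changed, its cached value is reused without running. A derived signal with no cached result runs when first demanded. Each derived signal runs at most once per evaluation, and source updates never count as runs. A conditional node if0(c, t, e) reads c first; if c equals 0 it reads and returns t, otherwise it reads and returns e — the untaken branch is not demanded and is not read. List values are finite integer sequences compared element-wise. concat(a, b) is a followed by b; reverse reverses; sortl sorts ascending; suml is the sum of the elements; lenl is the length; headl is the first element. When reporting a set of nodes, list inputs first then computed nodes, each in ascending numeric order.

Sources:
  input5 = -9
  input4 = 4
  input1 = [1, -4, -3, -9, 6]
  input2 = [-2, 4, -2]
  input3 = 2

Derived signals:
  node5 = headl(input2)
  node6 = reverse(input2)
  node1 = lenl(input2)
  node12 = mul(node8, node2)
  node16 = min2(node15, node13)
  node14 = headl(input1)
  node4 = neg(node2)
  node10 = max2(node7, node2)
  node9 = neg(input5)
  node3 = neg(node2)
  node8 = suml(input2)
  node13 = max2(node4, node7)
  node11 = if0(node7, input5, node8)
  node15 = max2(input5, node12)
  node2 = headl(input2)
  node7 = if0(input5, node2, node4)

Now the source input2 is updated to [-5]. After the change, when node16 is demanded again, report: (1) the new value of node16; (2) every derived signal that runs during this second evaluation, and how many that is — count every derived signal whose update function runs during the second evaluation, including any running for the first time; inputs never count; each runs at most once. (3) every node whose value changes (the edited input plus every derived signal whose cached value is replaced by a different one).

node16 now evaluates to 5.
Run set: node2, node4, node7, node8, node12, node13, node15, node16 (8 run).
Changed values: input2, node2, node4, node7, node8, node12, node13, node15, node16.

Initial pass — values computed on the first demand:
  node2 = headl([-2, 4, -2]) = -2
  node4 = neg(-2) = 2
  node7 = if0(input5=-9 -> else branch node4) = 2
  node8 = suml([-2, 4, -2]) = 0
  node12 = mul(0, -2) = 0
  node13 = max2(2, 2) = 2
  node15 = max2(-9, 0) = 0
  node16 = min2(0, 2) = 0

Second demand — change propagation:
  node2: re-runs because input2 [-2, 4, -2]->[-5]; new result -5.
  node4: re-runs because node2 -2->-5; new result 5.
  node7: re-runs because node4 2->5; new result 5.
  node8: re-runs because input2 [-2, 4, -2]->[-5]; new result -5.
  node12: re-runs because node8 0->-5; node2 -2->-5; new result 25.
  node13: re-runs because node4 2->5; node7 2->5; new result 5.
  node15: re-runs because node12 0->25; new result 25.
  node16: re-runs because node15 0->25; node13 2->5; new result 5.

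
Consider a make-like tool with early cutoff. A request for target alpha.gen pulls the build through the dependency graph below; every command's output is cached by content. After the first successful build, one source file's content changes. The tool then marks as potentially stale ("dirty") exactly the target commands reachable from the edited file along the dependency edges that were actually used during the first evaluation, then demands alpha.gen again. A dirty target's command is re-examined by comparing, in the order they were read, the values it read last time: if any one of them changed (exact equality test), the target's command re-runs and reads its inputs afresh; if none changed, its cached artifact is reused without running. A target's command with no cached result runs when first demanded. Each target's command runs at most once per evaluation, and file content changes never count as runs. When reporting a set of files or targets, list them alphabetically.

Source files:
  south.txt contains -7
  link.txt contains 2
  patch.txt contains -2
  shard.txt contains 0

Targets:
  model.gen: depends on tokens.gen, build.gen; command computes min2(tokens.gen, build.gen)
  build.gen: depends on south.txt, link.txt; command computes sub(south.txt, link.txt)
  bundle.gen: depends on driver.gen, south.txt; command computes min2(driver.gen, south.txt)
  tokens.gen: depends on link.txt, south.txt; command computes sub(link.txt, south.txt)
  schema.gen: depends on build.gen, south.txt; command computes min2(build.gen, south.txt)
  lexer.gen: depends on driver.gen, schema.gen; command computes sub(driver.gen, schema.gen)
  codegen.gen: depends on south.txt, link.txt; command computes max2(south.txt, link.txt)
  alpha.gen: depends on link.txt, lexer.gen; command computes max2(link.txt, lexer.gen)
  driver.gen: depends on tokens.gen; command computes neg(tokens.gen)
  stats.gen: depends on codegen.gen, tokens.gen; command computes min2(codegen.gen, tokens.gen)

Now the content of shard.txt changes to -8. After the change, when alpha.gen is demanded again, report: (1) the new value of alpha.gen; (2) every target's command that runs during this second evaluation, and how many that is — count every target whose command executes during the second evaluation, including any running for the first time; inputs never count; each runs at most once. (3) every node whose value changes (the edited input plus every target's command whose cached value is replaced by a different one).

Demanding alpha.gen again yields 2.
0 target commands run: none.
The nodes whose values change: shard.txt.
Note the shortcut — nothing in the graph depends on shard.txt at all, so no recomputation happens.

First demand of the output computes:
  build.gen = sub(-7, 2) = -9
  schema.gen = min2(-9, -7) = -9
  tokens.gen = sub(2, -7) = 9
  driver.gen = neg(9) = -9
  lexer.gen = sub(-9, -9) = 0
  alpha.gen = max2(2, 0) = 2

After the edit, cleaning proceeds:
  no node depends on shard.txt at all; the second demand re-runs nothing.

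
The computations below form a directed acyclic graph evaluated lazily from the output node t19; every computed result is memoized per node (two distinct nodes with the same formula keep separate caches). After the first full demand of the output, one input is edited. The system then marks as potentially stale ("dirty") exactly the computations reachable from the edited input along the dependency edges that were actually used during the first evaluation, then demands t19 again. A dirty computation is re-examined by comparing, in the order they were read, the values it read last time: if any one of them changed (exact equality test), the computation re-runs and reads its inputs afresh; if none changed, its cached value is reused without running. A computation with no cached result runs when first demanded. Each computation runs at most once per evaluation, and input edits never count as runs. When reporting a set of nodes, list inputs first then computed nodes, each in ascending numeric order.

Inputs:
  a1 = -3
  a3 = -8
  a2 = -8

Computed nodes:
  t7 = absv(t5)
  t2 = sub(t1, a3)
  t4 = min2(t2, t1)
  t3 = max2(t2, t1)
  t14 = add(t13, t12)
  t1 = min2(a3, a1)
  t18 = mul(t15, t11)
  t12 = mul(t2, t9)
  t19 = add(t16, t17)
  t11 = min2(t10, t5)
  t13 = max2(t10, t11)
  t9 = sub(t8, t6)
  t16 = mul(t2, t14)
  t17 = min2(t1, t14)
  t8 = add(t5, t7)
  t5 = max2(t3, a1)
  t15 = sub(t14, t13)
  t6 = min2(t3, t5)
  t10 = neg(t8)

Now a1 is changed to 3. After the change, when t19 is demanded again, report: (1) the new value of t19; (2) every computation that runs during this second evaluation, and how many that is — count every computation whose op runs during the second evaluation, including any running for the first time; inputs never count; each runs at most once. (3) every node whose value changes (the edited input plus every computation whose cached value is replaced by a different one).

Demanding t19 again yields -8.
13 computations run: t1, t5, t6, t7, t8, t9, t10, t11, t12, t13, t14, t16, t17.
The nodes whose values change: a1, t5, t7, t8, t9, t10, t11, t13, t14.
Note where the cutoff bites: t2 is checked, finds nothing changed, and keeps its cache.

First demand of the output computes:
  t1 = min2(-8, -3) = -8
  t2 = sub(-8, -8) = 0
  t3 = max2(0, -8) = 0
  t5 = max2(0, -3) = 0
  t6 = min2(0, 0) = 0
  t7 = absv(0) = 0
  t8 = add(0, 0) = 0
  t9 = sub(0, 0) = 0
  t10 = neg(0) = 0
  t11 = min2(0, 0) = 0
  t12 = mul(0, 0) = 0
  t13 = max2(0, 0) = 0
  t14 = add(0, 0) = 0
  t16 = mul(0, 0) = 0
  t17 = min2(-8, 0) = -8
  t19 = add(0, -8) = -8

After the edit, cleaning proceeds:
  t1: a read changed (a1 -3->3) — executes, giving -8 — identical to its old value.
  t2: dirty, but its reads are unchanged (t1 unchanged, a3 unchanged); cached 0 stands.
  t3: dirty, but its reads are unchanged (t2 unchanged, t1 unchanged); cached 0 stands.
  t5: a read changed (a1 -3->3) — executes, giving 3.
  t6: a read changed (t5 0->3) — executes, giving 0 — identical to its old value.
  t7: a read changed (t5 0->3) — executes, giving 3.
  t8: a read changed (t5 0->3; t7 0->3) — executes, giving 6.
  t9: a read changed (t8 0->6) — executes, giving 6.
  t10: a read changed (t8 0->6) — executes, giving -6.
  t11: a read changed (t10 0->-6; t5 0->3) — executes, giving -6.
  t12: a read changed (t9 0->6) — executes, giving 0 — identical to its old value.
  t13: a read changed (t10 0->-6; t11 0->-6) — executes, giving -6.
  t14: a read changed (t13 0->-6) — executes, giving -6.
  t16: a read changed (t14 0->-6) — executes, giving 0 — identical to its old value.
  t17: a read changed (t14 0->-6) — executes, giving -8 — identical to its old value.
  t19: dirty, but its reads are unchanged (t16 unchanged, t17 unchanged); cached -8 stands.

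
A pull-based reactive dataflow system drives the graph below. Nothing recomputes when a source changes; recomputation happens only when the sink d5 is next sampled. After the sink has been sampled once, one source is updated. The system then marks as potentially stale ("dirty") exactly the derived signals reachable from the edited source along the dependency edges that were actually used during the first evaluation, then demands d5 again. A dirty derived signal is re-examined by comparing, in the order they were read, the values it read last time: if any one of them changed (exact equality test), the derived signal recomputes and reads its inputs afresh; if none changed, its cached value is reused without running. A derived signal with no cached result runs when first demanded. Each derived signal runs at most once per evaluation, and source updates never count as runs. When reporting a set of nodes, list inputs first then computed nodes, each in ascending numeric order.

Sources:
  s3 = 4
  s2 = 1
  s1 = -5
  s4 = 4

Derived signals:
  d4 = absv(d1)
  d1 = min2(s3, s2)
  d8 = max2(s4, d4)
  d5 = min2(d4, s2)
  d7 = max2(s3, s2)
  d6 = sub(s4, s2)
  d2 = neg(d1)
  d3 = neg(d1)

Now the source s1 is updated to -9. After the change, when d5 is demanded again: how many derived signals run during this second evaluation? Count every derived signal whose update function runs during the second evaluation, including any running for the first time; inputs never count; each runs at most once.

First evaluation (everything demanded from the output):
  d1 = min2(4, 1) = 1
  d4 = absv(1) = 1
  d5 = min2(1, 1) = 1

Propagation after the edit:
  s1 feeds no computation that the output demands — nothing is marked dirty and nothing runs.

Key observation: s1 is never demanded by the output, so the edit triggers no recomputation at all.

Derived signals that run: none — 0 in total.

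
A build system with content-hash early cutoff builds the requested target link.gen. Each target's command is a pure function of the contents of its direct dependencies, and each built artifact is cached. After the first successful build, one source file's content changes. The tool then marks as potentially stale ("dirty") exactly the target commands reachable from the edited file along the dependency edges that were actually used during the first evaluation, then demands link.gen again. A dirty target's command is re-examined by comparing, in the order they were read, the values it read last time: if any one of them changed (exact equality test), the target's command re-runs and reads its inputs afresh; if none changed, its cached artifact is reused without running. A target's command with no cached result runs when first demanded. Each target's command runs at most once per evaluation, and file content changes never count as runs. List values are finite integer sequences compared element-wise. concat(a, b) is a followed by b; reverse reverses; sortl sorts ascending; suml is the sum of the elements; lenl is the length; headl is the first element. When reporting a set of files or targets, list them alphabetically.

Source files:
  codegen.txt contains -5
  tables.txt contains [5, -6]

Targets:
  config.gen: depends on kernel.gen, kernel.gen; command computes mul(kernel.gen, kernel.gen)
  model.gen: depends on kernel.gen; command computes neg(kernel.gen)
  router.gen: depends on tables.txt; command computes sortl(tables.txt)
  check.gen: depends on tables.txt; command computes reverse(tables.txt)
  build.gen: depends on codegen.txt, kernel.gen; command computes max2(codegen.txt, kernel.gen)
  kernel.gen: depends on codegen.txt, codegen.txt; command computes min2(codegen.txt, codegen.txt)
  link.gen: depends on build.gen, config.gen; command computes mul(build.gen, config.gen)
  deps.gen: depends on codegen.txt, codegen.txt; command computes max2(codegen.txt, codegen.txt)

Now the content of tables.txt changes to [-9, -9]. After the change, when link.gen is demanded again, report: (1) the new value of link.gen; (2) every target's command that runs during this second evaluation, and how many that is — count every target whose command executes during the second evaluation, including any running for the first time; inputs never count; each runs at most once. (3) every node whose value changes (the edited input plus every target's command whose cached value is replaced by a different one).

New value of link.gen: -125.
Target commands that run: none — 0 in total.
Values that change: tables.txt.
Key observation: tables.txt is never demanded by the output, so the edit triggers no recomputation at all.

First evaluation (everything demanded from the output):
  kernel.gen = min2(-5, -5) = -5
  build.gen = max2(-5, -5) = -5
  config.gen = mul(-5, -5) = 25
  link.gen = mul(-5, 25) = -125

Propagation after the edit:
  tables.txt feeds no computation that the output demands — nothing is marked dirty and nothing runs.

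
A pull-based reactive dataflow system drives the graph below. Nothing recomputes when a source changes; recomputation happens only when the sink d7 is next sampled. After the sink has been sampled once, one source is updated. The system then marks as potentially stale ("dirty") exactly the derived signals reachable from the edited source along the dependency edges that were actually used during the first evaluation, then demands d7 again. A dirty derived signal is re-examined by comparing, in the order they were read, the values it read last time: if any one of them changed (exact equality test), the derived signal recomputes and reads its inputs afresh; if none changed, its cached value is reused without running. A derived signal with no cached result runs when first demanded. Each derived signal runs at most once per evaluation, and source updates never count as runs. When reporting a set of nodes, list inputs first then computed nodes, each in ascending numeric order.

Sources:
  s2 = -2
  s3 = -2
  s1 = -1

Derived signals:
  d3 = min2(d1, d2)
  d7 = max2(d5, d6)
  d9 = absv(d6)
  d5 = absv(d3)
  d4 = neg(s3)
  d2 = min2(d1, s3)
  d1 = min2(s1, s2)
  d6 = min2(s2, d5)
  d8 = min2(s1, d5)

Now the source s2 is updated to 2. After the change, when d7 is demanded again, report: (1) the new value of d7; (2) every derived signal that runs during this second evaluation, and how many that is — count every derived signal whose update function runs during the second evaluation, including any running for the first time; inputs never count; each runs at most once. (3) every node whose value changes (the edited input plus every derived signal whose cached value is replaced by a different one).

First evaluation (everything demanded from the output):
  d1 = min2(-1, -2) = -2
  d2 = min2(-2, -2) = -2
  d3 = min2(-2, -2) = -2
  d5 = absv(-2) = 2
  d6 = min2(-2, 2) = -2
  d7 = max2(2, -2) = 2

Propagation after the edit:
  d1: runs — s2 -2->2; result -1.
  d2: runs — d1 -2->-1; result -2 (same value as before).
  d3: runs — d1 -2->-1; result -2 (same value as before).
  d5: checked — values it read are unchanged (d3 unchanged); reused cached 2 without running.
  d6: runs — s2 -2->2; result 2.
  d7: runs — d6 -2->2; result 2 (same value as before).

Key observation: the cutoff stops propagation at d5 — its inputs' values are unchanged, so it reuses its cache.

New value of d7: 2.
Derived signals that run: d1, d2, d3, d6, d7 — 5 in total.
Values that change: s2, d1, d6.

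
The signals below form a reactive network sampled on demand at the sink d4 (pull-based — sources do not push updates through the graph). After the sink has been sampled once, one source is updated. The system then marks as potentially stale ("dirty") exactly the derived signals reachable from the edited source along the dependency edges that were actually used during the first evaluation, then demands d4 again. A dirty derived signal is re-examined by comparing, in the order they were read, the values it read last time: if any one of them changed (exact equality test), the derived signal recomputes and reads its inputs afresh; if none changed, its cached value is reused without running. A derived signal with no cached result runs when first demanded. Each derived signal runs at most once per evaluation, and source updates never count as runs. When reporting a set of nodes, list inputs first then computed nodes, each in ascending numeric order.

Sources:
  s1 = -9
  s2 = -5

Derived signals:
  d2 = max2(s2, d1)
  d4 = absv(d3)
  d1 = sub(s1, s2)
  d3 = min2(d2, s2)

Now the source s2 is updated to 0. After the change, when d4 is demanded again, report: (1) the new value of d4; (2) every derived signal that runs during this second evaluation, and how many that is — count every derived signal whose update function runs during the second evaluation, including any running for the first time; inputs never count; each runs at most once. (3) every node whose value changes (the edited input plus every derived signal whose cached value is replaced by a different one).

d4 now evaluates to 0.
Run set: d1, d2, d3, d4 (4 run).
Changed values: s2, d1, d2, d3, d4.

Initial pass — values computed on the first demand:
  d1 = sub(-9, -5) = -4
  d2 = max2(-5, -4) = -4
  d3 = min2(-4, -5) = -5
  d4 = absv(-5) = 5

Second demand — change propagation:
  d1: re-runs because s2 -5->0; new result -9.
  d2: re-runs because s2 -5->0; d1 -4->-9; new result 0.
  d3: re-runs because d2 -4->0; s2 -5->0; new result 0.
  d4: re-runs because d3 -5->0; new result 0.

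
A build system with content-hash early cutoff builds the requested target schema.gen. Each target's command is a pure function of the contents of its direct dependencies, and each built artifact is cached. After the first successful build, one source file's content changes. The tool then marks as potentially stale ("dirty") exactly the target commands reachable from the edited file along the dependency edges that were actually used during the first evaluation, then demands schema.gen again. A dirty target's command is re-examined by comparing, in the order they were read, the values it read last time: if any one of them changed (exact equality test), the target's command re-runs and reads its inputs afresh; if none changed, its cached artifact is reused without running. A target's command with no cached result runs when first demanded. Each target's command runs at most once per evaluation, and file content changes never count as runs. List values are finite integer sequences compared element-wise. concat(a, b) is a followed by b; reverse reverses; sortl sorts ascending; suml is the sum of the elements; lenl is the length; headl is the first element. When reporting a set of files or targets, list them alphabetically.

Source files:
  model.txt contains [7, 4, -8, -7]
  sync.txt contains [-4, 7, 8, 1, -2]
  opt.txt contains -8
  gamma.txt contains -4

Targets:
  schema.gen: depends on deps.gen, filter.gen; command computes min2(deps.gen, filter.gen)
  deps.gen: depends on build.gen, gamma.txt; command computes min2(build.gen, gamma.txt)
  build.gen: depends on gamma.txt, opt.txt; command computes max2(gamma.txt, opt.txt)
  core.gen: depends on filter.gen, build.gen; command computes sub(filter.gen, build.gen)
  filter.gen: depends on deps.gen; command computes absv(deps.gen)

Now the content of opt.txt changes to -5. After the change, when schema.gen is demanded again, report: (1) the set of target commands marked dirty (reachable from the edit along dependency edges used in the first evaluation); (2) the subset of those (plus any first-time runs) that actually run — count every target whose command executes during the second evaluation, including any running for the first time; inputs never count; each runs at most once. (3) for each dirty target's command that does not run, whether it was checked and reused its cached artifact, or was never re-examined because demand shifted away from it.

Marked dirty: build.gen, deps.gen, filter.gen, schema.gen.
Target commands that run: build.gen — 1 in total.
Checked but reused from cache: deps.gen, filter.gen, schema.gen.
Key observation: the change is absorbed at build.gen — it re-runs but produces the same value, and the output's value is unchanged.

First evaluation (everything demanded from the output):
  build.gen = max2(-4, -8) = -4
  deps.gen = min2(-4, -4) = -4
  filter.gen = absv(-4) = 4
  schema.gen = min2(-4, 4) = -4

Propagation after the edit:
  build.gen: runs — opt.txt -8->-5; result -4 (same value as before).
  deps.gen: checked — values it read are unchanged (build.gen unchanged, gamma.txt unchanged); reused cached -4 without running.
  filter.gen: checked — values it read are unchanged (deps.gen unchanged); reused cached 4 without running.
  schema.gen: checked — values it read are unchanged (deps.gen unchanged, filter.gen unchanged); reused cached -4 without running.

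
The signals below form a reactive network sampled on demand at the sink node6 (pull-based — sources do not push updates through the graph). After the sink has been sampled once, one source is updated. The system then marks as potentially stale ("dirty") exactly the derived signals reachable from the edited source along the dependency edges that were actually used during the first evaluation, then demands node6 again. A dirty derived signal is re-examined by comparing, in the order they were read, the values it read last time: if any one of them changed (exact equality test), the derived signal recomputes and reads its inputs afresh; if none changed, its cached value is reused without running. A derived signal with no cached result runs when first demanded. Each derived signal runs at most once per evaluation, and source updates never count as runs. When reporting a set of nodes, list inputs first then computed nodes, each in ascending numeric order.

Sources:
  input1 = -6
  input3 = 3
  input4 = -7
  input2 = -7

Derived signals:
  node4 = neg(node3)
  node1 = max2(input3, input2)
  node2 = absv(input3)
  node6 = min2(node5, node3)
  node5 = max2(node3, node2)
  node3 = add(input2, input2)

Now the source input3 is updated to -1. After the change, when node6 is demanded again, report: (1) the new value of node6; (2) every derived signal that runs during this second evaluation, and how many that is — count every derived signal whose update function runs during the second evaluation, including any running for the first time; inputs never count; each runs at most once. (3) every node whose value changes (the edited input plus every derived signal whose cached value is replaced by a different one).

node6 now evaluates to -14.
Run set: node2, node5, node6 (3 run).
Changed values: input3, node2, node5.

Initial pass — values computed on the first demand:
  node2 = absv(3) = 3
  node3 = add(-7, -7) = -14
  node5 = max2(-14, 3) = 3
  node6 = min2(3, -14) = -14

Second demand — change propagation:
  node2: re-runs because input3 3->-1; new result 1.
  node5: re-runs because node2 3->1; new result 1.
  node6: re-runs because node5 3->1; new result -14 (unchanged).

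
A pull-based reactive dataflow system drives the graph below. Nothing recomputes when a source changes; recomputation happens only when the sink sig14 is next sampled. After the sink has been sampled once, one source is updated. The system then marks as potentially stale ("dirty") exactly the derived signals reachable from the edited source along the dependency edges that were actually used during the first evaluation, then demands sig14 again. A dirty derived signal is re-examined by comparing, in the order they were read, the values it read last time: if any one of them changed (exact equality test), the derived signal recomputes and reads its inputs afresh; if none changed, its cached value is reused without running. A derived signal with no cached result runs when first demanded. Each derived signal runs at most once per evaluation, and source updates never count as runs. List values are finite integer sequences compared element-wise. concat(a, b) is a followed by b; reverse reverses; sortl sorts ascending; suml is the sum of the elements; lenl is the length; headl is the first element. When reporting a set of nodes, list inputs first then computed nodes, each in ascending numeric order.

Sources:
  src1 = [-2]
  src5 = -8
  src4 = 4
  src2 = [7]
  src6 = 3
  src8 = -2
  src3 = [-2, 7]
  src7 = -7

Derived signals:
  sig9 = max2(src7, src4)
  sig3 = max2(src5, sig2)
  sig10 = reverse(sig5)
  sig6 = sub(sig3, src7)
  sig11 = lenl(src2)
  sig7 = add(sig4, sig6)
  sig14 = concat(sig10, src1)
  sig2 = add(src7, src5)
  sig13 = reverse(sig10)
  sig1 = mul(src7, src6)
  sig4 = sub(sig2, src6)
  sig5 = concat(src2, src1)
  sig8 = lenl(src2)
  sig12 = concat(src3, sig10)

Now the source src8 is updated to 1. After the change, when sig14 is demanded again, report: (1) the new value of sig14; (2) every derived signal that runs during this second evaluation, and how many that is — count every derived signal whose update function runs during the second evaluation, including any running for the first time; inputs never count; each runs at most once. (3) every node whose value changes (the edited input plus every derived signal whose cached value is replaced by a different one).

First evaluation (everything demanded from the output):
  sig5 = concat([7], [-2]) = [7, -2]
  sig10 = reverse([7, -2]) = [-2, 7]
  sig14 = concat([-2, 7], [-2]) = [-2, 7, -2]

Propagation after the edit:
  src8 feeds no computation that the output demands — nothing is marked dirty and nothing runs.

Key observation: src8 is never demanded by the output, so the edit triggers no recomputation at all.

New value of sig14: [-2, 7, -2].
Derived signals that run: none — 0 in total.
Values that change: src8.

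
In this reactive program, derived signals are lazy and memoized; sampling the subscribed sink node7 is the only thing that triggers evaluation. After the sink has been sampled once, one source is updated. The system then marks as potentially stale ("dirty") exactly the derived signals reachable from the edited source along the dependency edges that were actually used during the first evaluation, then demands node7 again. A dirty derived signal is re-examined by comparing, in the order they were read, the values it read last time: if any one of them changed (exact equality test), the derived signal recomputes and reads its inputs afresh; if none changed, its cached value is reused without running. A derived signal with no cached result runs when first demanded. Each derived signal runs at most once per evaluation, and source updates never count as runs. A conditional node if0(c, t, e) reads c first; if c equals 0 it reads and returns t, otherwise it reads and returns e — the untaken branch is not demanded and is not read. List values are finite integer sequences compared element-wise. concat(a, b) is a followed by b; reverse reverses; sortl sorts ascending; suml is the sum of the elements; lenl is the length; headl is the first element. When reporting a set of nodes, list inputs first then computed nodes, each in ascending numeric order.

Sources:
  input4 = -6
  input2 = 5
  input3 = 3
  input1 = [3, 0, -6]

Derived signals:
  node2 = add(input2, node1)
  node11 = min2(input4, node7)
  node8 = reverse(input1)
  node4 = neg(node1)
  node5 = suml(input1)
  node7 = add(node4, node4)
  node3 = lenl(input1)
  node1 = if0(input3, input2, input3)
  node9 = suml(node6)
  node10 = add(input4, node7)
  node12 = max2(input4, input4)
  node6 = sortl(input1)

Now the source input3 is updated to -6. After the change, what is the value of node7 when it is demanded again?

Demanding node7 again yields 12.

First demand of the output computes:
  node1 = if0(input3=3 -> else branch input3) = 3
  node4 = neg(3) = -3
  node7 = add(-3, -3) = -6

After the edit, cleaning proceeds:
  node1: a read changed (input3 3->-6; input3 3->-6) — executes, giving -6.
  node4: a read changed (node1 3->-6) — executes, giving 6.
  node7: a read changed (node4 -3->6; node4 -3->6) — executes, giving 12.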